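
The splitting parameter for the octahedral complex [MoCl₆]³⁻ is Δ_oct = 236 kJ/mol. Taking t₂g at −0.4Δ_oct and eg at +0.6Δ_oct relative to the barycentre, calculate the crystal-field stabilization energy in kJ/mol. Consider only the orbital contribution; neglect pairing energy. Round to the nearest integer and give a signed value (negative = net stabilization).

-283

Each Cl⁻ contributes -1; 6 × (-1) = -6. With overall charge -3, Mo is in the +3 oxidation state.
Mo is in group 6, so Mo³⁺ is d³ (6 − 3 = 3).
The d³ electrons fill as t₂g³ eg⁰.
Orbital CFSE = 3(-0.4) + 0(0.6) = -1.2Δ_oct = -1.2 × 236 = -283 kJ/mol.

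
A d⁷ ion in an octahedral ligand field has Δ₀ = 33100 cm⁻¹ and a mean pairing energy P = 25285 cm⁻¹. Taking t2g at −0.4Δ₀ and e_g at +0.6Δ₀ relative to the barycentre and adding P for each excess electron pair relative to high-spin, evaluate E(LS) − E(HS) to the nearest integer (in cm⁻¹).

-7815

High-spin d⁷ fills as t2g^5 e_g^2 with CFSE 5(−0.4) + 2(+0.6) = -0.8Δ₀ = -26480 cm⁻¹.
Low-spin: t2g^6 e_g^1, orbital CFSE = -1.8Δ₀ = -59580 cm⁻¹; plus 1 excess pair × P = +25285 cm⁻¹; total -34295 cm⁻¹.
Thus E(LS) − E(HS) = -7815 cm⁻¹.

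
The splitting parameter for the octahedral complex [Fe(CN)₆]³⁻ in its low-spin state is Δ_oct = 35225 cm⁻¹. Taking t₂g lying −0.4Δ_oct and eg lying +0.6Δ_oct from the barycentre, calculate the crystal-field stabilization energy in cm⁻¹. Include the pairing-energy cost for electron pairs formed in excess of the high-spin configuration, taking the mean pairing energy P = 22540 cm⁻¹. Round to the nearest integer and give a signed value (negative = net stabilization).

Each CN⁻ contributes -1; 6 × (-1) = -6. With overall charge -3, Fe is in the +3 oxidation state.
Fe is in group 8, so Fe³⁺ is d⁵ (8 − 3 = 5).
Electron filling gives t₂g⁵ eg⁰.
CFSE(orbital) = 5×(-0.4Δ_oct) + 0×(0.6Δ_oct) = -2.0Δ_oct; with Δ_oct = 35225 cm⁻¹ that is -70450 cm⁻¹.
Pairing penalty: 2 pairs vs 0 in the high-spin reference → 2 extra × P = 45080 cm⁻¹.
Combining: -70450 + 45080 = -25370 cm⁻¹.

-25370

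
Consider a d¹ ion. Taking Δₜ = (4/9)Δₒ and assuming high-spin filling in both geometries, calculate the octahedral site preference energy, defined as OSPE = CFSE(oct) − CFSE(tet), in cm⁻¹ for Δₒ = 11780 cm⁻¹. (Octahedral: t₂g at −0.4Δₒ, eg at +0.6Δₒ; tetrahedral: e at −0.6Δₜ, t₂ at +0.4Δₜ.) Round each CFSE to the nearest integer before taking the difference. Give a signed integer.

Octahedral (high-spin): t2g^1 e_g^0, CFSE = 1(−0.4) + 0(+0.6) = -0.4Δₒ = -0.4 × 11780 = -4712 cm⁻¹.
Tetrahedral: e^1 t2^0, CFSE = 1(−0.6) + 0(+0.4) = -0.6Δₜ = -0.6 × (4/9) × 11780 = -3141 cm⁻¹.
Subtracting, OSPE = -4712 − (-3141) = -1571 cm⁻¹.

-1571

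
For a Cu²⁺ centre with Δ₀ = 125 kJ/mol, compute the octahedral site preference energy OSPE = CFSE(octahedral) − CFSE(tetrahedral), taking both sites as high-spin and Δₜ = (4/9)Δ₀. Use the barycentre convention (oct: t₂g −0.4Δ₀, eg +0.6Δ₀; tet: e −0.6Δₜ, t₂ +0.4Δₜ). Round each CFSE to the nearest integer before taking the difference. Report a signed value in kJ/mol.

-53

Cu²⁺: group 11, so d-count = 11 − 2 = 9.
Octahedral (high-spin): t2g^6 e_g^3, CFSE = 6(−0.4) + 3(+0.6) = -0.6Δ₀ = -0.6 × 125 = -75 kJ/mol.
Tetrahedral: e^4 t2^5, CFSE = 4(−0.6) + 5(+0.4) = -0.4Δₜ = -0.4 × (4/9) × 125 = -22 kJ/mol.
Subtracting, OSPE = -75 − (-22) = -53 kJ/mol.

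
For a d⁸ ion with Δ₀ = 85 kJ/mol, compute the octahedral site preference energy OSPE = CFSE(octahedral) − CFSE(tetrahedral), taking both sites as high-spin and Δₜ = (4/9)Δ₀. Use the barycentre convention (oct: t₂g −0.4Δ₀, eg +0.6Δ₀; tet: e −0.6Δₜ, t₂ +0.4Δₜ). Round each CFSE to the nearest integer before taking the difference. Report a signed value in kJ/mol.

Octahedral high-spin t₂g⁶ eg²: CFSE = -1.2 × 85 = -102 kJ/mol.
Tetrahedral: e⁴ t₂⁴, CFSE = 4(−0.6) + 4(+0.4) = -0.8Δₜ = -0.8 × (4/9) × 85 = -30 kJ/mol.
Subtracting, OSPE = -102 − (-30) = -72 kJ/mol.

-72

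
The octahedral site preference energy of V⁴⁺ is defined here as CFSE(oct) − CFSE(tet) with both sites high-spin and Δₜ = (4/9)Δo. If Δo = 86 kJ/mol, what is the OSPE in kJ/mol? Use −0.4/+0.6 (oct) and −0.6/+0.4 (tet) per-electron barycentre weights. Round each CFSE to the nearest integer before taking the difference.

V is in group 5, so V⁴⁺ is d¹ (5 − 4 = 1).
Octahedral high-spin t₂g¹ eg⁰: CFSE = -0.4 × 86 = -34 kJ/mol.
In a tetrahedral site the filling is e¹ t₂⁰: CFSE(tet) = -0.6Δₜ = -0.6 × (4/9)(86) = -23 kJ/mol.
Subtracting, OSPE = -34 − (-23) = -11 kJ/mol.

-11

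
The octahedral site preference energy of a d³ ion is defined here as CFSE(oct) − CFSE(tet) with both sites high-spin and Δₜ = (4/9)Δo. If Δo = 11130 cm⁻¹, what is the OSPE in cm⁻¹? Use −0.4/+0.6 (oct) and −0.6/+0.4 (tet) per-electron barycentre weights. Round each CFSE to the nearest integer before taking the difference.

Octahedral high-spin t₂g³ eg⁰: CFSE = -1.2 × 11130 = -13356 cm⁻¹.
In a tetrahedral site the filling is e² t₂¹: CFSE(tet) = -0.8Δₜ = -0.8 × (4/9)(11130) = -3957 cm⁻¹.
OSPE = CFSE(oct) − CFSE(tet) = -13356 − (-3957) = -9399 cm⁻¹.

-9399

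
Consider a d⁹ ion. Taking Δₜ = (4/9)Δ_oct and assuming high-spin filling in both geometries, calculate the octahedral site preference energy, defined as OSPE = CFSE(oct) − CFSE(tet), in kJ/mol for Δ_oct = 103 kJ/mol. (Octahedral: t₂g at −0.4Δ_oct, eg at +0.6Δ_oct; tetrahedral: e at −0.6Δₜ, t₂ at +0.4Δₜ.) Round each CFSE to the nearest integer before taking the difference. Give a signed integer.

-44

Octahedral (high-spin): t₂g⁶ eg³, CFSE = 6(−0.4) + 3(+0.6) = -0.6Δ_oct = -0.6 × 103 = -62 kJ/mol.
Tetrahedral e⁴ t₂⁵ gives -0.4Δₜ = -0.4 × (4/9) × 103 = -18 kJ/mol.
Subtracting, OSPE = -62 − (-18) = -44 kJ/mol.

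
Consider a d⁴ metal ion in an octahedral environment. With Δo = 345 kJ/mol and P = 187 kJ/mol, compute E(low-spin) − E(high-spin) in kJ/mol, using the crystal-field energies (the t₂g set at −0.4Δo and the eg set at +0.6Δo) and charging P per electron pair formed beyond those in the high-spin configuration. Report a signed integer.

-158

High-spin: t₂g³ eg¹, CFSE = -0.6Δo = -207 kJ/mol.
For low-spin the configuration is t₂g⁴ eg⁰: orbital energy -1.6 × 345 = -552 kJ/mol, and 1 additional pair relative to high-spin adds 187 kJ/mol, giving -365 kJ/mol.
The difference is -365 − (-207) = -158 kJ/mol, so low-spin lies lower.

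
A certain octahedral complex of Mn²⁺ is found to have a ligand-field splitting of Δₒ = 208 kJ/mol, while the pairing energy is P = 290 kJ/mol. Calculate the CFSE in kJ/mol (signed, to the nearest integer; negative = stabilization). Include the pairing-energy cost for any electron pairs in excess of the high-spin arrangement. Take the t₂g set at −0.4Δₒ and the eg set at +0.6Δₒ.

0

Group 7 minus oxidation state +2 gives a d⁵ configuration for Mn²⁺.
Δₒ < P, so pairing is avoided: the ground state is high-spin.
That gives t₂g³ eg².
Orbital CFSE = 0.0Δₒ = 0.0 × 208 = 0 kJ/mol.
High-spin has no excess pairs, so no pairing correction applies.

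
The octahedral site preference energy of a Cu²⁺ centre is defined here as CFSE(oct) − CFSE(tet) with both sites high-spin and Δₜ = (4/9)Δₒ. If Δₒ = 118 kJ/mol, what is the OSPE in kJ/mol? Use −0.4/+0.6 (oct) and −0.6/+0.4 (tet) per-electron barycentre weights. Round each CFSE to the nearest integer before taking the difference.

Cu sits in group 11; removing 2 electrons leaves Cu²⁺ with 11 − 2 = 9 d electrons.
Octahedral (high-spin): t₂g⁶ eg³, CFSE = 6(−0.4) + 3(+0.6) = -0.6Δₒ = -0.6 × 118 = -71 kJ/mol.
In a tetrahedral site the filling is e⁴ t₂⁵: CFSE(tet) = -0.4Δₜ = -0.4 × (4/9)(118) = -21 kJ/mol.
OSPE = -71 − (-21) = -50 kJ/mol.

-50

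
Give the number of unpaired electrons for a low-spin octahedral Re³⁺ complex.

2

Re sits in group 7; removing 3 electrons leaves Re³⁺ with 7 − 3 = 4 d electrons.
Configuration: t2g^4 e_g^0, giving 2 unpaired electrons.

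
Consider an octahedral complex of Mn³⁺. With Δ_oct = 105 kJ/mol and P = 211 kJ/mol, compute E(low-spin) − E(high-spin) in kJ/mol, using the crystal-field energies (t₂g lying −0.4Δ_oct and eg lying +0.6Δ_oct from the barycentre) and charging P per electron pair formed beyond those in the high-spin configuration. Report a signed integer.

Mn³⁺: group 7, so d-count = 7 − 3 = 4.
High-spin d⁴ fills as t₂g³ eg¹ with CFSE 3(−0.4) + 1(+0.6) = -0.6Δ_oct = -63 kJ/mol.
For low-spin the configuration is t₂g⁴ eg⁰: orbital energy -1.6 × 105 = -168 kJ/mol, and 1 additional pair relative to high-spin adds 211 kJ/mol, giving 43 kJ/mol.
E(LS) − E(HS) = 43 − (-63) = 106 kJ/mol.

106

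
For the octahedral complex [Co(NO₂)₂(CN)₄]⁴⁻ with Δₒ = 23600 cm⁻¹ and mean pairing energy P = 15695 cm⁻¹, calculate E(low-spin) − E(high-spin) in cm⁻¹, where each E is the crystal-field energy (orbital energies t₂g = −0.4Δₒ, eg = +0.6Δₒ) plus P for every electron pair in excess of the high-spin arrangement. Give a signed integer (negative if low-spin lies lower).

-7905

Ligand charges: 2×(-1) from NO₂⁻ and 4×(-1) from CN⁻ sum to -6; with overall charge -4, Co is +2.
Group 9 minus oxidation state +2 gives a d⁷ configuration for Co²⁺.
In the high-spin limit (t₂g⁵ eg²) the orbital term is -0.8Δₒ = -18880 cm⁻¹, with no excess pairing.
Low-spin t₂g⁶ eg¹ gives -1.8Δₒ = -42480 cm⁻¹, but forming 1 extra pair costs 1P = 15695 cm⁻¹, so E(LS) = -42480 + 15695 = -26785 cm⁻¹.
E(LS) − E(HS) = -26785 − (-18880) = -7905 cm⁻¹.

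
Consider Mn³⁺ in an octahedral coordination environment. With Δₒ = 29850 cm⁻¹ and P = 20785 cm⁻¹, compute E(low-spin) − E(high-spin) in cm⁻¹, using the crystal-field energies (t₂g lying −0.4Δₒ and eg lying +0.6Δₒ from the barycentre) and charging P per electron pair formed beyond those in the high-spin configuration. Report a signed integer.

Mn is in group 7, so Mn³⁺ is d⁴ (7 − 3 = 4).
In the high-spin limit (t₂g³ eg¹) the orbital term is -0.6Δₒ = -17910 cm⁻¹, with no excess pairing.
For low-spin the configuration is t₂g⁴ eg⁰: orbital energy -1.6 × 29850 = -47760 cm⁻¹, and 1 additional pair relative to high-spin adds 20785 cm⁻¹, giving -26975 cm⁻¹.
The difference is -26975 − (-17910) = -9065 cm⁻¹, so low-spin lies lower.

-9065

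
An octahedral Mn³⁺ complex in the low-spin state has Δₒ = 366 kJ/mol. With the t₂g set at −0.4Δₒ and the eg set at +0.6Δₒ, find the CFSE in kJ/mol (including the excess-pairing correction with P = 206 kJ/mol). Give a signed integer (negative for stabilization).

-380

Mn is in group 7, so Mn³⁺ is d⁴ (7 − 3 = 4).
The d⁴ electrons fill as t₂g⁴ eg⁰.
The orbital stabilization is -1.6Δₒ = -1.6 × 366 = -586 kJ/mol.
High-spin d⁴ would be t₂g³ eg¹ with 0 pairs; low-spin has 1, so 1 excess pair costs +1P = +206 kJ/mol.
Net CFSE = -586 + 206 = -380 kJ/mol.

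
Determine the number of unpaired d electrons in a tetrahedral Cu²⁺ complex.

Cu is in group 11, so Cu²⁺ is d⁹ (11 − 2 = 9).
With tetrahedral geometry the complex is necessarily high-spin.
Configuration: e^4 t2^5, giving 1 unpaired electron.

1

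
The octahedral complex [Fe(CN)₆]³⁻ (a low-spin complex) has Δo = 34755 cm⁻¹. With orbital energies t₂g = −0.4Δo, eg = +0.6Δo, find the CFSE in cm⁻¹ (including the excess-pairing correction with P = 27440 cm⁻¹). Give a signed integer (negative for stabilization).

-14630

Each CN⁻ contributes -1; 6 × (-1) = -6. With overall charge -3, Fe is in the +3 oxidation state.
Fe sits in group 8; removing 3 electrons leaves Fe³⁺ with 8 − 3 = 5 d electrons.
Configuration: t₂g⁵ eg⁰.
Orbital CFSE = 5(-0.4) + 0(0.6) = -2.0Δo = -2.0 × 34755 = -69510 cm⁻¹.
High-spin d⁵ would be t₂g³ eg² with 0 pairs; low-spin has 2, so 2 excess pairs cost +2P = +54880 cm⁻¹.
Combining: -69510 + 54880 = -14630 cm⁻¹.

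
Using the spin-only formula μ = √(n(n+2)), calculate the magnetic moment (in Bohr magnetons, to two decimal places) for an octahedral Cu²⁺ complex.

1.73 Bohr magnetons

Cu sits in group 11; removing 2 electrons leaves Cu²⁺ with 11 − 2 = 9 d electrons.
Configuration: t₂g⁶ eg³ → 1 unpaired electron.
μ(spin-only) = √[1(1+2)] = √3 ≈ 1.73 Bohr magnetons.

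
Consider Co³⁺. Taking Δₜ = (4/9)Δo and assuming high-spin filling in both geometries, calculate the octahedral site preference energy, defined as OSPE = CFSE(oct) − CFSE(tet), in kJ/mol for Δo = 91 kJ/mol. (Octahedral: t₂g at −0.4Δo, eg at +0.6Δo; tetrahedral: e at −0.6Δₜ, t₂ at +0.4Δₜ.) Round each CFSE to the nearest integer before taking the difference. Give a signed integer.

-12

Co sits in group 9; removing 3 electrons leaves Co³⁺ with 9 − 3 = 6 d electrons.
Octahedral high-spin t2g^4 e_g^2: CFSE = -0.4 × 91 = -36 kJ/mol.
Tetrahedral: e^3 t2^3, CFSE = 3(−0.6) + 3(+0.4) = -0.6Δₜ = -0.6 × (4/9) × 91 = -24 kJ/mol.
OSPE = CFSE(oct) − CFSE(tet) = -36 − (-24) = -12 kJ/mol.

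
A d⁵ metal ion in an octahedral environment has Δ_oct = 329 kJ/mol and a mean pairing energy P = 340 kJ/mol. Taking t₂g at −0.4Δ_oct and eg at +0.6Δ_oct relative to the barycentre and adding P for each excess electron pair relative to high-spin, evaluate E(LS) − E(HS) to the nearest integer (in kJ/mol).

22

In the high-spin limit (t₂g³ eg²) the orbital term is 0.0Δ_oct = 0 kJ/mol, with no excess pairing.
Low-spin: t₂g⁵ eg⁰, orbital CFSE = -2.0Δ_oct = -658 kJ/mol; plus 2 excess pairs × P = +680 kJ/mol; total 22 kJ/mol.
Thus E(LS) − E(HS) = 22 kJ/mol.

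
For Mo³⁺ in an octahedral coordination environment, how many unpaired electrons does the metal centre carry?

3

Mo³⁺: group 6, so d-count = 6 − 3 = 3.
Configuration: t2g^3 e_g^0, giving 3 unpaired electrons.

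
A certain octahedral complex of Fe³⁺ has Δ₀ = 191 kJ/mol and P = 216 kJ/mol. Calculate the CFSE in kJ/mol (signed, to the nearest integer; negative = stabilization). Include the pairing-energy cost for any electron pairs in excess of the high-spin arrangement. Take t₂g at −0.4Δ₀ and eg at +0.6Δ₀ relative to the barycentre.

0

Fe³⁺: group 8, so d-count = 8 − 3 = 5.
Since Δ₀ = 191 kJ/mol < P = 216 kJ/mol, the complex adopts the high-spin configuration.
Configuration: t₂g³ eg².
Orbital CFSE = 0.0Δ₀ = 0.0 × 191 = 0 kJ/mol.
High-spin has no excess pairs, so no pairing correction applies.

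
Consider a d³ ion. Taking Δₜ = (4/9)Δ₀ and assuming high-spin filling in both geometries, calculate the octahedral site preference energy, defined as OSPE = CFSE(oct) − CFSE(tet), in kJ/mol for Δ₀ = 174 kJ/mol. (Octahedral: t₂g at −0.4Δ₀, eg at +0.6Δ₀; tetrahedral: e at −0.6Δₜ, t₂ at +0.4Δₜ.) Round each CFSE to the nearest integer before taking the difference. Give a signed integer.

-147

In an octahedral site d³ (HS) is t2g^3 e_g^0, giving CFSE(oct) = -1.2Δ₀ = -209 kJ/mol.
Tetrahedral: e^2 t2^1, CFSE = 2(−0.6) + 1(+0.4) = -0.8Δₜ = -0.8 × (4/9) × 174 = -62 kJ/mol.
Subtracting, OSPE = -209 − (-62) = -147 kJ/mol.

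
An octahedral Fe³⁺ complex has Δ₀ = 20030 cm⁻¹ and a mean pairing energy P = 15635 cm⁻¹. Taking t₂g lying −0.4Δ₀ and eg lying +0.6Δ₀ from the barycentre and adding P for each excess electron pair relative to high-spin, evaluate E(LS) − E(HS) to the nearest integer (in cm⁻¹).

-8790

Group 8 minus oxidation state +3 gives a d⁵ configuration for Fe³⁺.
High-spin d⁵ fills as t₂g³ eg² with CFSE 3(−0.4) + 2(+0.6) = 0.0Δ₀ = 0 cm⁻¹.
For low-spin the configuration is t₂g⁵ eg⁰: orbital energy -2.0 × 20030 = -40060 cm⁻¹, and 2 additional pairs relative to high-spin add 31270 cm⁻¹, giving -8790 cm⁻¹.
Thus E(LS) − E(HS) = -8790 cm⁻¹.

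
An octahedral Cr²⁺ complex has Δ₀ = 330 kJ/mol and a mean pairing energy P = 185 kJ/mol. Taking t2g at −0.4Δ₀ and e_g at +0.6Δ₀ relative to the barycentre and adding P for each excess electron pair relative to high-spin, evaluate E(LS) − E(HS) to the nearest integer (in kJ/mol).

-145

Group 6 minus oxidation state +2 gives a d⁴ configuration for Cr²⁺.
High-spin: t2g^3 e_g^1, CFSE = -0.6Δ₀ = -198 kJ/mol.
Low-spin t2g^4 e_g^0 gives -1.6Δ₀ = -528 kJ/mol, but forming 1 extra pair costs 1P = 185 kJ/mol, so E(LS) = -528 + 185 = -343 kJ/mol.
Thus E(LS) − E(HS) = -145 kJ/mol.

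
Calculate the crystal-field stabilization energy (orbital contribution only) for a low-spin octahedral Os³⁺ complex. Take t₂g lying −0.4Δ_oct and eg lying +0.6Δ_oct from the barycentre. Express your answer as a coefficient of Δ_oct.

Os is in group 8, so Os³⁺ is d⁵ (8 − 3 = 5).
Configuration: t₂g⁵ eg⁰.
CFSE = 5(-0.4Δ_oct) + 0(0.6Δ_oct) = -2.0Δ_oct + 0.0Δ_oct = -2.0Δ_oct.

-2.0 Δ_oct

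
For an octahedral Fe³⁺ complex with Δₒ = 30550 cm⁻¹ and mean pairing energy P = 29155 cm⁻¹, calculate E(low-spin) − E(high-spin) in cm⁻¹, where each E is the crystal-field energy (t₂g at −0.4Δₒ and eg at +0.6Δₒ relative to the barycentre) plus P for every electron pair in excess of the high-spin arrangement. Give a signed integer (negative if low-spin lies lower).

Group 8 minus oxidation state +3 gives a d⁵ configuration for Fe³⁺.
High-spin d⁵ fills as t₂g³ eg² with CFSE 3(−0.4) + 2(+0.6) = 0.0Δₒ = 0 cm⁻¹.
For low-spin the configuration is t₂g⁵ eg⁰: orbital energy -2.0 × 30550 = -61100 cm⁻¹, and 2 additional pairs relative to high-spin add 58310 cm⁻¹, giving -2790 cm⁻¹.
E(LS) − E(HS) = -2790 − (0) = -2790 cm⁻¹.

-2790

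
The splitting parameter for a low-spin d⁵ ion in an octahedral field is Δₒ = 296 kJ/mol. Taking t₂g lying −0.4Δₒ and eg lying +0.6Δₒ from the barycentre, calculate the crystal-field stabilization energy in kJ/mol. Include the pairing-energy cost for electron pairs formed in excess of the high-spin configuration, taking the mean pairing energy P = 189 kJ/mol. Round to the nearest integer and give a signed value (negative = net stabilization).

-214

Electron filling gives t₂g⁵ eg⁰.
Orbital CFSE = 5(-0.4) + 0(0.6) = -2.0Δₒ = -2.0 × 296 = -592 kJ/mol.
Relative to high-spin t₂g³ eg² (0 paired), the low-spin configuration has 2 additional pairs, contributing +2 × 189 = +378 kJ/mol.
Overall CFSE = -592 + 378 = -214 kJ/mol.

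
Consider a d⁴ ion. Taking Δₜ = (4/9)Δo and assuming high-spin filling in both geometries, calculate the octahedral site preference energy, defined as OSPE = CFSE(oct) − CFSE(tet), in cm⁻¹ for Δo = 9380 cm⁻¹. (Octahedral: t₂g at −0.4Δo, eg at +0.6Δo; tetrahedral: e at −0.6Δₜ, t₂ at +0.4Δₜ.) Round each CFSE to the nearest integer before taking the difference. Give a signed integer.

Octahedral high-spin t₂g³ eg¹: CFSE = -0.6 × 9380 = -5628 cm⁻¹.
Tetrahedral: e² t₂², CFSE = 2(−0.6) + 2(+0.4) = -0.4Δₜ = -0.4 × (4/9) × 9380 = -1668 cm⁻¹.
OSPE = -5628 − (-1668) = -3960 cm⁻¹.

-3960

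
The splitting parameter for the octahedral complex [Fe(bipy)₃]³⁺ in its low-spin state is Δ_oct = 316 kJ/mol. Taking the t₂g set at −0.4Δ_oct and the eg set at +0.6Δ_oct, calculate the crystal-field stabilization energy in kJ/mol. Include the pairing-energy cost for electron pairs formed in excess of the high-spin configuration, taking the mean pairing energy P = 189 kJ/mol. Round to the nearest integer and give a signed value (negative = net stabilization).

-254

bipy is neutral, so the +3 overall charge sits on Fe: oxidation state +3.
Fe³⁺: group 8, so d-count = 8 − 3 = 5.
The d⁵ electrons fill as t₂g⁵ eg⁰.
The orbital stabilization is -2.0Δ_oct = -2.0 × 316 = -632 kJ/mol.
Pairing penalty: 2 pairs vs 0 in the high-spin reference → 2 extra × P = 378 kJ/mol.
Combining: -632 + 378 = -254 kJ/mol.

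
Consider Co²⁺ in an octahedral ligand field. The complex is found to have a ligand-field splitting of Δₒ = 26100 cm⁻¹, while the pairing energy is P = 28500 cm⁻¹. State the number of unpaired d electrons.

Co sits in group 9; removing 2 electrons leaves Co²⁺ with 9 − 2 = 7 d electrons.
Δₒ < P, so pairing is avoided: the ground state is high-spin.
Filling d⁷ accordingly: t2g^5 e_g^2.
Unpaired electrons: 3.

3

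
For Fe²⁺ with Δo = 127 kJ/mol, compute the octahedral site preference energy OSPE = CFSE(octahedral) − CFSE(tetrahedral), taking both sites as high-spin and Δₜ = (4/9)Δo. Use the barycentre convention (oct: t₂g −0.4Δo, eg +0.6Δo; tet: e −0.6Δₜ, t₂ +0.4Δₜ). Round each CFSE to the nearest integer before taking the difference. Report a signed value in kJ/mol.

-17

Fe sits in group 8; removing 2 electrons leaves Fe²⁺ with 8 − 2 = 6 d electrons.
In an octahedral site d⁶ (HS) is t₂g⁴ eg², giving CFSE(oct) = -0.4Δo = -51 kJ/mol.
Tetrahedral: e³ t₂³, CFSE = 3(−0.6) + 3(+0.4) = -0.6Δₜ = -0.6 × (4/9) × 127 = -34 kJ/mol.
Subtracting, OSPE = -51 − (-34) = -17 kJ/mol.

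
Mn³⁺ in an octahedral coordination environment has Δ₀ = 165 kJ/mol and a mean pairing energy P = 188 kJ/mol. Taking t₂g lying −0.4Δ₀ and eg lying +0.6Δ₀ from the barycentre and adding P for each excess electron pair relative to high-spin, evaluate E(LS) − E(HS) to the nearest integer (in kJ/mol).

23

Mn is in group 7, so Mn³⁺ is d⁴ (7 − 3 = 4).
High-spin: t₂g³ eg¹, CFSE = -0.6Δ₀ = -99 kJ/mol.
For low-spin the configuration is t₂g⁴ eg⁰: orbital energy -1.6 × 165 = -264 kJ/mol, and 1 additional pair relative to high-spin adds 188 kJ/mol, giving -76 kJ/mol.
E(LS) − E(HS) = -76 − (-99) = 23 kJ/mol.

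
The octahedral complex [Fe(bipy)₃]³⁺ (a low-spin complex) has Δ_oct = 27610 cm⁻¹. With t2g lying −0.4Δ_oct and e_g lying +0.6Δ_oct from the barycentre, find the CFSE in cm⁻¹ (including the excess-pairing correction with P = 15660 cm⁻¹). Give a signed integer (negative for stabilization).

bipy is neutral, so the +3 overall charge sits on Fe: oxidation state +3.
Fe³⁺: group 8, so d-count = 8 − 3 = 5.
Electron filling gives t2g^5 e_g^0.
CFSE(orbital) = 5×(-0.4Δ_oct) + 0×(0.6Δ_oct) = -2.0Δ_oct; with Δ_oct = 27610 cm⁻¹ that is -55220 cm⁻¹.
High-spin d⁵ would be t2g^3 e_g^2 with 0 pairs; low-spin has 2, so 2 excess pairs cost +2P = +31320 cm⁻¹.
Net CFSE = -55220 + 31320 = -23900 cm⁻¹.

-23900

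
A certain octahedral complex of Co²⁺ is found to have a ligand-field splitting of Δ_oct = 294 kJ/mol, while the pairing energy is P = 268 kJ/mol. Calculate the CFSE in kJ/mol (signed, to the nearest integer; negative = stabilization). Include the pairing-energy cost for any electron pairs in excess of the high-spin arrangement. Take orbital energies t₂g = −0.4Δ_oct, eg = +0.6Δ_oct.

-261

Co is in group 9, so Co²⁺ is d⁷ (9 − 2 = 7).
Since Δ_oct = 294 kJ/mol > P = 268 kJ/mol, the complex adopts the low-spin configuration.
Filling d⁷ accordingly: t₂g⁶ eg¹.
Orbital CFSE = -1.8Δ_oct = -1.8 × 294 = -529 kJ/mol.
Excess pairs vs high-spin: 3 − 2 = 1; pairing cost = +268 kJ/mol.
Net CFSE = -529 + 268 = -261 kJ/mol.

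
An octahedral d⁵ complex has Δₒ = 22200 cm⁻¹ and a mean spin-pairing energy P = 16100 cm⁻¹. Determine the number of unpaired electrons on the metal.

With Δₒ > P the complex is low-spin.
That gives t2g^5 e_g^0.
Unpaired electrons: 1.

1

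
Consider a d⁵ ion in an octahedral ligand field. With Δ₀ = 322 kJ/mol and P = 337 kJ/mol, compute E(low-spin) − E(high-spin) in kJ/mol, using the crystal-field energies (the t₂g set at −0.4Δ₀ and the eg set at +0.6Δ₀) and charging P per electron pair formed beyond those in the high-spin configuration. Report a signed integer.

High-spin: t₂g³ eg², CFSE = 0.0Δ₀ = 0 kJ/mol.
Low-spin: t₂g⁵ eg⁰, orbital CFSE = -2.0Δ₀ = -644 kJ/mol; plus 2 excess pairs × P = +674 kJ/mol; total 30 kJ/mol.
E(LS) − E(HS) = 30 − (0) = 30 kJ/mol.

30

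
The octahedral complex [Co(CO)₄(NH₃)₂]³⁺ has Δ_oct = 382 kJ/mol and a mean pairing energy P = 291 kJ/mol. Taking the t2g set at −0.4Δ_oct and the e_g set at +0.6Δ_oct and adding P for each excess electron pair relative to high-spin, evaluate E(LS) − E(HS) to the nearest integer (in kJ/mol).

Ligand charges: 4×(+0) from CO and 2×(+0) from NH₃ sum to +0; with overall charge +3, Co is +3.
Group 9 minus oxidation state +3 gives a d⁶ configuration for Co³⁺.
High-spin: t2g^4 e_g^2, CFSE = -0.4Δ_oct = -153 kJ/mol.
For low-spin the configuration is t2g^6 e_g^0: orbital energy -2.4 × 382 = -917 kJ/mol, and 2 additional pairs relative to high-spin add 582 kJ/mol, giving -335 kJ/mol.
E(LS) − E(HS) = -335 − (-153) = -182 kJ/mol.

-182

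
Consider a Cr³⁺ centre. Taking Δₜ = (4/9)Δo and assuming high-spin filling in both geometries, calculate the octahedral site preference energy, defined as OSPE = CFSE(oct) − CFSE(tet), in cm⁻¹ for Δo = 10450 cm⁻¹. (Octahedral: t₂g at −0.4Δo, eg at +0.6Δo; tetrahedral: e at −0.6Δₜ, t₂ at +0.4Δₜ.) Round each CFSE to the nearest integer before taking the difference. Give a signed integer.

Cr sits in group 6; removing 3 electrons leaves Cr³⁺ with 6 − 3 = 3 d electrons.
Octahedral (high-spin): t₂g³ eg⁰, CFSE = 3(−0.4) + 0(+0.6) = -1.2Δo = -1.2 × 10450 = -12540 cm⁻¹.
Tetrahedral: e² t₂¹, CFSE = 2(−0.6) + 1(+0.4) = -0.8Δₜ = -0.8 × (4/9) × 10450 = -3716 cm⁻¹.
OSPE = -12540 − (-3716) = -8824 cm⁻¹.

-8824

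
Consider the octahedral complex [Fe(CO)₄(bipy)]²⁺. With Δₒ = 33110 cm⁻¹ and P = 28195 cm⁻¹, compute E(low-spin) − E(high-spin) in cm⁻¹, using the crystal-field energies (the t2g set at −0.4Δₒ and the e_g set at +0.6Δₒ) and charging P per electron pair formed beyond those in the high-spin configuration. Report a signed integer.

-9830

Ligand charges: 4×(+0) from CO and 1×(+0) from bipy sum to +0; with overall charge +2, Fe is +2.
Fe is in group 8, so Fe²⁺ is d⁶ (8 − 2 = 6).
High-spin d⁶ fills as t2g^4 e_g^2 with CFSE 4(−0.4) + 2(+0.6) = -0.4Δₒ = -13244 cm⁻¹.
For low-spin the configuration is t2g^6 e_g^0: orbital energy -2.4 × 33110 = -79464 cm⁻¹, and 2 additional pairs relative to high-spin add 56390 cm⁻¹, giving -23074 cm⁻¹.
The difference is -23074 − (-13244) = -9830 cm⁻¹, so low-spin lies lower.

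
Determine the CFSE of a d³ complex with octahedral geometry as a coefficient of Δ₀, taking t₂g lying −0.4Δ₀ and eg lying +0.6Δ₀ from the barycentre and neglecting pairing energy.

For octahedral d³ the high- and low-spin configurations coincide.
Configuration: t₂g³ eg⁰.
CFSE = 3(-0.4Δ₀) + 0(0.6Δ₀) = -1.2Δ₀ + 0.0Δ₀ = -1.2Δ₀.

-1.2 Δ₀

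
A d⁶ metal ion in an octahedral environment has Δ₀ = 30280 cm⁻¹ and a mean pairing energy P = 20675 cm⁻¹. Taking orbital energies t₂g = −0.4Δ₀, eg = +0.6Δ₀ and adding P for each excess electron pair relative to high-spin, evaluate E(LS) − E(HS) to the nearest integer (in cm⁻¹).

-19210

High-spin d⁶ fills as t₂g⁴ eg² with CFSE 4(−0.4) + 2(+0.6) = -0.4Δ₀ = -12112 cm⁻¹.
For low-spin the configuration is t₂g⁶ eg⁰: orbital energy -2.4 × 30280 = -72672 cm⁻¹, and 2 additional pairs relative to high-spin add 41350 cm⁻¹, giving -31322 cm⁻¹.
E(LS) − E(HS) = -31322 − (-12112) = -19210 cm⁻¹.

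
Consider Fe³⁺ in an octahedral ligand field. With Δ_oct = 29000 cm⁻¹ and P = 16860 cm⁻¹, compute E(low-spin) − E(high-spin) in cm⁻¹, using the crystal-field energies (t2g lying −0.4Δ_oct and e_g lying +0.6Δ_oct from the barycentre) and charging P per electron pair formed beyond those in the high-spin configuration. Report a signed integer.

Group 8 minus oxidation state +3 gives a d⁵ configuration for Fe³⁺.
High-spin d⁵ fills as t2g^3 e_g^2 with CFSE 3(−0.4) + 2(+0.6) = 0.0Δ_oct = 0 cm⁻¹.
Low-spin: t2g^5 e_g^0, orbital CFSE = -2.0Δ_oct = -58000 cm⁻¹; plus 2 excess pairs × P = +33720 cm⁻¹; total -24280 cm⁻¹.
The difference is -24280 − (0) = -24280 cm⁻¹, so low-spin lies lower.

-24280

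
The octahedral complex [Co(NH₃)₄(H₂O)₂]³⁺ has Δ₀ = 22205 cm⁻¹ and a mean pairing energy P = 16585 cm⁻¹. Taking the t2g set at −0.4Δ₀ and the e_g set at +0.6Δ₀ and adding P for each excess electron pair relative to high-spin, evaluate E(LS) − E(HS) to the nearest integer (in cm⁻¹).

-11240

Ligand charges: 4×(+0) from NH₃ and 2×(+0) from H₂O sum to +0; with overall charge +3, Co is +3.
Co³⁺: group 9, so d-count = 9 − 3 = 6.
In the high-spin limit (t2g^4 e_g^2) the orbital term is -0.4Δ₀ = -8882 cm⁻¹, with no excess pairing.
Low-spin: t2g^6 e_g^0, orbital CFSE = -2.4Δ₀ = -53292 cm⁻¹; plus 2 excess pairs × P = +33170 cm⁻¹; total -20122 cm⁻¹.
E(LS) − E(HS) = -20122 − (-8882) = -11240 cm⁻¹.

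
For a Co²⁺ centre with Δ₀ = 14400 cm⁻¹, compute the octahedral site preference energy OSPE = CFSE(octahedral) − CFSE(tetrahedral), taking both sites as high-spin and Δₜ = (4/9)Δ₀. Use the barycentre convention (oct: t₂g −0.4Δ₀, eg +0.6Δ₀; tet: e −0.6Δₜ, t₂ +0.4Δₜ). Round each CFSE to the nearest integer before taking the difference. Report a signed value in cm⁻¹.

-3840

Co²⁺: group 9, so d-count = 9 − 2 = 7.
Octahedral (high-spin): t2g^5 e_g^2, CFSE = 5(−0.4) + 2(+0.6) = -0.8Δ₀ = -0.8 × 14400 = -11520 cm⁻¹.
Tetrahedral: e^4 t2^3, CFSE = 4(−0.6) + 3(+0.4) = -1.2Δₜ = -1.2 × (4/9) × 14400 = -7680 cm⁻¹.
OSPE = CFSE(oct) − CFSE(tet) = -11520 − (-7680) = -3840 cm⁻¹.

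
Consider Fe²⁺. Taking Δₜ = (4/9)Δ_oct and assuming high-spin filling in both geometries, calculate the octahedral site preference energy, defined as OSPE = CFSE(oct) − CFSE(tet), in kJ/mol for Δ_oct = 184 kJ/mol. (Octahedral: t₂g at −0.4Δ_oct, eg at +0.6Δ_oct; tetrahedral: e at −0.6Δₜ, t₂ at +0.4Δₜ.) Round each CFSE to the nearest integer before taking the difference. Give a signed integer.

-25

Fe sits in group 8; removing 2 electrons leaves Fe²⁺ with 8 − 2 = 6 d electrons.
Octahedral high-spin t2g^4 e_g^2: CFSE = -0.4 × 184 = -74 kJ/mol.
Tetrahedral e^3 t2^3 gives -0.6Δₜ = -0.6 × (4/9) × 184 = -49 kJ/mol.
OSPE = -74 − (-49) = -25 kJ/mol.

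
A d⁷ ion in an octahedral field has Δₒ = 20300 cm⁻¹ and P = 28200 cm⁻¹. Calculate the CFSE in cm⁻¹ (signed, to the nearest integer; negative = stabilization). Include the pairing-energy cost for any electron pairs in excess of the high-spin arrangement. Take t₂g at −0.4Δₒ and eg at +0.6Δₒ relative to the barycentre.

-16240

Since Δₒ = 20300 cm⁻¹ < P = 28200 cm⁻¹, the complex adopts the high-spin configuration.
Configuration: t₂g⁵ eg².
Orbital CFSE = -0.8Δₒ = -0.8 × 20300 = -16240 cm⁻¹.
High-spin has no excess pairs, so no pairing correction applies.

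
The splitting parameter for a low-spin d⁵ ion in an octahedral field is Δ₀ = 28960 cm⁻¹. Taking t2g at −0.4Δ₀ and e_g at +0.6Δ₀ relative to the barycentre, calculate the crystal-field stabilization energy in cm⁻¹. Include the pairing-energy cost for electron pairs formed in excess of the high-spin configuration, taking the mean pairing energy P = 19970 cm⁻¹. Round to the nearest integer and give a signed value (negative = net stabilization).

Electron filling gives t2g^5 e_g^0.
The orbital stabilization is -2.0Δ₀ = -2.0 × 28960 = -57920 cm⁻¹.
High-spin d⁵ would be t2g^3 e_g^2 with 0 pairs; low-spin has 2, so 2 excess pairs cost +2P = +39940 cm⁻¹.
Overall CFSE = -57920 + 39940 = -17980 cm⁻¹.

-17980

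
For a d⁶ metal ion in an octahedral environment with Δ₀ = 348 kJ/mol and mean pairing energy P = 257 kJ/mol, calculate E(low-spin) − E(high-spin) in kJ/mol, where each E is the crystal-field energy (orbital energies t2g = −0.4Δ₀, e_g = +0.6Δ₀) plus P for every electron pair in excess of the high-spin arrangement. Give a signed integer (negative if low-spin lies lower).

-182

High-spin: t2g^4 e_g^2, CFSE = -0.4Δ₀ = -139 kJ/mol.
Low-spin t2g^6 e_g^0 gives -2.4Δ₀ = -835 kJ/mol, but forming 2 extra pairs costs 2P = 514 kJ/mol, so E(LS) = -835 + 514 = -321 kJ/mol.
E(LS) − E(HS) = -321 − (-139) = -182 kJ/mol.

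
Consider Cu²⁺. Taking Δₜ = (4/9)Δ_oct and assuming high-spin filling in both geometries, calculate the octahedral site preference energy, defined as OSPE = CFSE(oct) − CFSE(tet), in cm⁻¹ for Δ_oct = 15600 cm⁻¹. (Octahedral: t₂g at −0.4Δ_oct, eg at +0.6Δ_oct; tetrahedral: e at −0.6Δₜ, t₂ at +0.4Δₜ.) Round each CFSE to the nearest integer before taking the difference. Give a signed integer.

-6587

Group 11 minus oxidation state +2 gives a d⁹ configuration for Cu²⁺.
Octahedral (high-spin): t2g^6 e_g^3, CFSE = 6(−0.4) + 3(+0.6) = -0.6Δ_oct = -0.6 × 15600 = -9360 cm⁻¹.
In a tetrahedral site the filling is e^4 t2^5: CFSE(tet) = -0.4Δₜ = -0.4 × (4/9)(15600) = -2773 cm⁻¹.
Subtracting, OSPE = -9360 − (-2773) = -6587 cm⁻¹.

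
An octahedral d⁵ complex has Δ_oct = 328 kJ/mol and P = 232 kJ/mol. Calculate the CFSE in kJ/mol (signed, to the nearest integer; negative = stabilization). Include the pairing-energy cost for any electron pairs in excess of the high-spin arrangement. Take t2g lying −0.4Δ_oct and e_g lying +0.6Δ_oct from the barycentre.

Δ_oct > P, so pairing is preferred: the ground state is low-spin.
That gives t2g^5 e_g^0.
Orbital CFSE = -2.0Δ_oct = -2.0 × 328 = -656 kJ/mol.
Excess pairs vs high-spin: 2 − 0 = 2; pairing cost = +464 kJ/mol.
Net CFSE = -656 + 464 = -192 kJ/mol.

-192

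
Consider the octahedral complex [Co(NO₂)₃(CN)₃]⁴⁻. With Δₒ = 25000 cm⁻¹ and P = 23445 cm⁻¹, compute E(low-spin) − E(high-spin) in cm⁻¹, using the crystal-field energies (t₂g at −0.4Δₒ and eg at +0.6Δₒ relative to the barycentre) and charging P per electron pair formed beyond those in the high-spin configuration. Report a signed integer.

Ligand charges: 3×(-1) from NO₂⁻ and 3×(-1) from CN⁻ sum to -6; with overall charge -4, Co is +2.
Co²⁺: group 9, so d-count = 9 − 2 = 7.
In the high-spin limit (t₂g⁵ eg²) the orbital term is -0.8Δₒ = -20000 cm⁻¹, with no excess pairing.
For low-spin the configuration is t₂g⁶ eg¹: orbital energy -1.8 × 25000 = -45000 cm⁻¹, and 1 additional pair relative to high-spin adds 23445 cm⁻¹, giving -21555 cm⁻¹.
Thus E(LS) − E(HS) = -1555 cm⁻¹.

-1555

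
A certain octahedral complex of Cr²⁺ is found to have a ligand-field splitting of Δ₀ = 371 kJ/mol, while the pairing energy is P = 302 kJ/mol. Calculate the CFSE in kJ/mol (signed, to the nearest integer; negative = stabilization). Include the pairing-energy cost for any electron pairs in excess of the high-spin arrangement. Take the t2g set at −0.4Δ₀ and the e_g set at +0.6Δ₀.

-292

Group 6 minus oxidation state +2 gives a d⁴ configuration for Cr²⁺.
Here Δ₀ > P (371 > 302), so the low-spin state is favoured.
That gives t2g^4 e_g^0.
Orbital CFSE = -1.6Δ₀ = -1.6 × 371 = -594 kJ/mol.
Excess pairs vs high-spin: 1 − 0 = 1; pairing cost = +302 kJ/mol.
Net CFSE = -594 + 302 = -292 kJ/mol.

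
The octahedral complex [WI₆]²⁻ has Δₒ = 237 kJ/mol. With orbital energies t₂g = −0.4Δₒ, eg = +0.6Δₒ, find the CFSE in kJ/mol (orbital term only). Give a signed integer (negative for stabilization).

Each I⁻ contributes -1; 6 × (-1) = -6. With overall charge -2, W is in the +4 oxidation state.
Group 6 minus oxidation state +4 gives a d² configuration for W⁴⁺.
For octahedral d² the high- and low-spin configurations coincide.
Configuration: t₂g² eg⁰.
The orbital stabilization is -0.8Δₒ = -0.8 × 237 = -190 kJ/mol.

-190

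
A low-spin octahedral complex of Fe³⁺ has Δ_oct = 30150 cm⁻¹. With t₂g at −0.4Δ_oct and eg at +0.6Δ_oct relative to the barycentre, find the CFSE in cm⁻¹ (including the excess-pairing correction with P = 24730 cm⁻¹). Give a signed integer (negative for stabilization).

-10840

Group 8 minus oxidation state +3 gives a d⁵ configuration for Fe³⁺.
Electron filling gives t₂g⁵ eg⁰.
CFSE(orbital) = 5×(-0.4Δ_oct) + 0×(0.6Δ_oct) = -2.0Δ_oct; with Δ_oct = 30150 cm⁻¹ that is -60300 cm⁻¹.
Pairing penalty: 2 pairs vs 0 in the high-spin reference → 2 extra × P = 49460 cm⁻¹.
Net CFSE = -60300 + 49460 = -10840 cm⁻¹.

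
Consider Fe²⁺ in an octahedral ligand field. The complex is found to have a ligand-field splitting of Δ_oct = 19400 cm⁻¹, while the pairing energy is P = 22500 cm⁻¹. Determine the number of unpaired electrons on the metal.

Group 8 minus oxidation state +2 gives a d⁶ configuration for Fe²⁺.
Δ_oct < P, so pairing is avoided: the ground state is high-spin.
That gives t₂g⁴ eg².
Unpaired electrons: 4.

4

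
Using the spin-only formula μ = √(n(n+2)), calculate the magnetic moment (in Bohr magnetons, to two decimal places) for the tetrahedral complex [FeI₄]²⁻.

Each I⁻ contributes -1; 4 × (-1) = -4. With overall charge -2, Fe is in the +2 oxidation state.
Group 8 minus oxidation state +2 gives a d⁶ configuration for Fe²⁺.
Tetrahedral splitting is small, so the complex is high-spin.
Configuration: e³ t₂³ → 4 unpaired electrons.
μ(spin-only) = √[4(4+2)] = √24 ≈ 4.90 Bohr magnetons.

4.90 Bohr magnetons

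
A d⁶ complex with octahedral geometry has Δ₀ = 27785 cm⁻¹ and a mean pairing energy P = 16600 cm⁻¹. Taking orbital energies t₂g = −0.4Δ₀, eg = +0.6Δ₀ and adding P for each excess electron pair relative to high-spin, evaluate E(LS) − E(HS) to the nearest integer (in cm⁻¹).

In the high-spin limit (t₂g⁴ eg²) the orbital term is -0.4Δ₀ = -11114 cm⁻¹, with no excess pairing.
Low-spin: t₂g⁶ eg⁰, orbital CFSE = -2.4Δ₀ = -66684 cm⁻¹; plus 2 excess pairs × P = +33200 cm⁻¹; total -33484 cm⁻¹.
The difference is -33484 − (-11114) = -22370 cm⁻¹, so low-spin lies lower.

-22370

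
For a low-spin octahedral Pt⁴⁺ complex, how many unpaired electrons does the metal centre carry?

Pt sits in group 10; removing 4 electrons leaves Pt⁴⁺ with 10 − 4 = 6 d electrons.
Configuration: t₂g⁶ eg⁰, giving 0 unpaired electrons.

0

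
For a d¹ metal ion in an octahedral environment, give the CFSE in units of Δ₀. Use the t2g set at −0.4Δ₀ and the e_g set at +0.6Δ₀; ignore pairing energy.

-0.4 Δ₀

Configuration: t2g^1 e_g^0.
CFSE = 1(-0.4Δ₀) + 0(0.6Δ₀) = -0.4Δ₀ + 0.0Δ₀ = -0.4Δ₀.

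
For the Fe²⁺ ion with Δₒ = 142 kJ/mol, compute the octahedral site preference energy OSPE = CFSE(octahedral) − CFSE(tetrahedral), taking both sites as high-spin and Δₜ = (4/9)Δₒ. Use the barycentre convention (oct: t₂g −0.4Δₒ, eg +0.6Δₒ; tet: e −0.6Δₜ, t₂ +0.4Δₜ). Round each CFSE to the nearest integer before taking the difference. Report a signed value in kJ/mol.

Fe²⁺: group 8, so d-count = 8 − 2 = 6.
Octahedral high-spin t₂g⁴ eg²: CFSE = -0.4 × 142 = -57 kJ/mol.
Tetrahedral: e³ t₂³, CFSE = 3(−0.6) + 3(+0.4) = -0.6Δₜ = -0.6 × (4/9) × 142 = -38 kJ/mol.
OSPE = CFSE(oct) − CFSE(tet) = -57 − (-38) = -19 kJ/mol.

-19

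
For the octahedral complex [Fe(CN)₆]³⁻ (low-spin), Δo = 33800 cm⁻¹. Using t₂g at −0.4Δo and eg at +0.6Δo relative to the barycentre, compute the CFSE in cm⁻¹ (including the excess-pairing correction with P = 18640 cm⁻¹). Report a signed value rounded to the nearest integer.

Each CN⁻ contributes -1; 6 × (-1) = -6. With overall charge -3, Fe is in the +3 oxidation state.
Fe sits in group 8; removing 3 electrons leaves Fe³⁺ with 8 − 3 = 5 d electrons.
Electron filling gives t₂g⁵ eg⁰.
Orbital CFSE = 5(-0.4) + 0(0.6) = -2.0Δo = -2.0 × 33800 = -67600 cm⁻¹.
Relative to high-spin t₂g³ eg² (0 paired), the low-spin configuration has 2 additional pairs, contributing +2 × 18640 = +37280 cm⁻¹.
Overall CFSE = -67600 + 37280 = -30320 cm⁻¹.

-30320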